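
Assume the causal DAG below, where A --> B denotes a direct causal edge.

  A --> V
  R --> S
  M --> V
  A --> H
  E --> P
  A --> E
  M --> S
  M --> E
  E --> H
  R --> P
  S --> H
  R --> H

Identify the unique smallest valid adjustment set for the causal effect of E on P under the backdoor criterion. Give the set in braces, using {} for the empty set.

{}

Variables eligible for adjustment (non-descendants of E, excluding E and P): {A, M, R, S, V}.
Backdoor paths from E to P:
  P1: E <- A -> V <- M -> S <- R -> P
  P2: E <- A -> V <- M -> S -> H <- R -> P
  P3: E <- A -> H <- R -> P
  P4: E <- A -> H <- S <- R -> P
  P5: E <- M -> V <- A -> H <- R -> P
  P6: E <- M -> V <- A -> H <- S <- R -> P
  P7: E <- M -> S <- R -> P
  P8: E <- M -> S -> H <- R -> P
Each backdoor path contains an unconditioned collider, so every path is already blocked with the empty conditioning set:
  P1: blocked at collider V (neither it nor any descendant is in the conditioning set).
  P2: blocked at collider V (neither it nor any descendant is in the conditioning set).
  P3: blocked at collider H (neither it nor any descendant is in the conditioning set).
  P4: blocked at collider H (neither it nor any descendant is in the conditioning set).
  P5: blocked at collider V (neither it nor any descendant is in the conditioning set).
  P6: blocked at collider V (neither it nor any descendant is in the conditioning set).
  P7: blocked at collider S (neither it nor any descendant is in the conditioning set).
  P8: blocked at collider H (neither it nor any descendant is in the conditioning set).
The empty set is therefore the unique smallest valid set.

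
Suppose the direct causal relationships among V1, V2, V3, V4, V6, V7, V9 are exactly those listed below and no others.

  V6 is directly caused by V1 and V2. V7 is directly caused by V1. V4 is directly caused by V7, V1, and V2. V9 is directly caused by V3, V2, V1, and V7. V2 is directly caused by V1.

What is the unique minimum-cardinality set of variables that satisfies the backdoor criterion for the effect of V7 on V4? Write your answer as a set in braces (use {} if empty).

{V1}

Variables eligible for adjustment (non-descendants of V7, excluding V7 and V4): {V1, V2, V3, V6}.
Backdoor paths from V7 to V4:
  P1: V7 <- V1 -> V2 -> V4
  P2: V7 <- V1 -> V4
  P3: V7 <- V1 -> V6 <- V2 -> V4
  P4: V7 <- V1 -> V9 <- V2 -> V4
The empty set is not sufficient: P1 (V7 <- V1 -> V2 -> V4) has no collider blocking it and no conditioned non-collider, so it is open.
Try {V1}:
  P1: blocked at fork node V1 ∈ conditioning set.
  P2: blocked at fork node V1 ∈ conditioning set.
  P3: blocked at fork node V1 ∈ conditioning set.
  P4: blocked at fork node V1 ∈ conditioning set.
{V1} contains no descendant of V7 and blocks every backdoor path.
No other singleton works — e.g. {V2} leaves P2 open — so {V1} is the unique smallest valid adjustment set.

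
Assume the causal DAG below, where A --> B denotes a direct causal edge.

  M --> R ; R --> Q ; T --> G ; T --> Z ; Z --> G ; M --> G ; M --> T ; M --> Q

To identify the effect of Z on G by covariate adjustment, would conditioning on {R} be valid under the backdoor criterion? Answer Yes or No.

No

Backdoor paths from Z to G (paths whose first edge points into Z):
  P1: Z <- T <- M -> G
  P2: Z <- T -> G
Condition 1 (no descendant of Z in the set): holds — descendants of Z are {G}; none are in {R}.
Condition 2 (every backdoor path blocked by {R}):
  P1: open — no interior node is in the conditioning set.
  P2: open — no interior node is in the conditioning set.
{R} does not satisfy the backdoor criterion.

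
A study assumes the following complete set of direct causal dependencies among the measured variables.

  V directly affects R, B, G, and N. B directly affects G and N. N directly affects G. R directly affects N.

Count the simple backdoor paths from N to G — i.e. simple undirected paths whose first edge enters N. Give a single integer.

A backdoor path from N to G is any simple undirected path whose first edge points into N (i.e. leaves N via a parent).
Parents of N: {B, R, V}.
Enumerating:
  P1: N <- V -> B -> G
  P2: N <- V -> G
  P3: N <- B <- V -> G
  P4: N <- B -> G
  P5: N <- R <- V -> B -> G
  P6: N <- R <- V -> G
That exhausts the simple backdoor paths. Count: 6.

6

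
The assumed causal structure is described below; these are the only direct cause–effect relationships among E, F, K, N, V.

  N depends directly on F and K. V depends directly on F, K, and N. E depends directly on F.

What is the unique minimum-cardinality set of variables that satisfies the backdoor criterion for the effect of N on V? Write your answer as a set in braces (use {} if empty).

Variables eligible for adjustment (non-descendants of N, excluding N and V): {E, F, K}.
Backdoor paths from N to V:
  P1: N <- K -> V
  P2: N <- F -> V
The empty set is not sufficient: P1 (N <- K -> V) has no collider blocking it and no conditioned non-collider, so it is open.
Try {F, K}:
  P1: blocked at fork node K ∈ conditioning set.
  P2: blocked at fork node F ∈ conditioning set.
{F, K} contains no descendant of N and blocks every backdoor path.
Every element of {F, K} is needed (dropping F leaves P2 open; dropping K leaves P1 open), so no proper subset is valid.
Among all size-2 subsets of the eligible variables, only {F, K} blocks every backdoor path, so it is the unique smallest valid adjustment set.

{F, K}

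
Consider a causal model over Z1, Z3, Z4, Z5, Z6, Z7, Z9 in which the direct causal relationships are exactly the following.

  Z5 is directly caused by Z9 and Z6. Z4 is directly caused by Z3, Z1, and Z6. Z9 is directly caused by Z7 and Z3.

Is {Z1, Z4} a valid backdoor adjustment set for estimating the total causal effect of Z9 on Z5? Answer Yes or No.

No

Backdoor paths from Z9 to Z5 (paths whose first edge points into Z9):
  P1: Z9 <- Z3 -> Z4 <- Z6 -> Z5
Condition 1 (no descendant of Z9 in the set): holds — descendants of Z9 are {Z5}; none are in {Z1, Z4}.
Condition 2 (every backdoor path blocked by {Z1, Z4}):
  P1: open — collider(s) Z4 are conditioned on (or have a conditioned descendant) and no non-collider on the path is in the set.
{Z1, Z4} does not satisfy the backdoor criterion.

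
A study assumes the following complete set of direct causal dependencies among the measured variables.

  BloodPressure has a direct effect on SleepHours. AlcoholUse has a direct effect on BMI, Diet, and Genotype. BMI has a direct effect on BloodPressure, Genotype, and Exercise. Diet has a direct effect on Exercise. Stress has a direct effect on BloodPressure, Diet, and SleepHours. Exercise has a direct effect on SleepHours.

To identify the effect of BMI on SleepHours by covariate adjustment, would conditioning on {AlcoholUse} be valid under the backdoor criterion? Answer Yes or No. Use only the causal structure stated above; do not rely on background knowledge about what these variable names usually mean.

Yes

Backdoor paths from BMI to SleepHours (paths whose first edge points into BMI):
  P1: BMI <- AlcoholUse -> Diet <- Stress -> BloodPressure -> SleepHours
  P2: BMI <- AlcoholUse -> Diet <- Stress -> SleepHours
  P3: BMI <- AlcoholUse -> Diet -> Exercise -> SleepHours
Condition 1 (no descendant of BMI in the set): holds — descendants of BMI are {BloodPressure, Exercise, Genotype, SleepHours}; none are in {AlcoholUse}.
Condition 2 (every backdoor path blocked by {AlcoholUse}):
  P1: blocked at fork node AlcoholUse ∈ conditioning set.
  P2: blocked at fork node AlcoholUse ∈ conditioning set.
  P3: blocked at fork node AlcoholUse ∈ conditioning set.
{AlcoholUse} satisfies the backdoor criterion.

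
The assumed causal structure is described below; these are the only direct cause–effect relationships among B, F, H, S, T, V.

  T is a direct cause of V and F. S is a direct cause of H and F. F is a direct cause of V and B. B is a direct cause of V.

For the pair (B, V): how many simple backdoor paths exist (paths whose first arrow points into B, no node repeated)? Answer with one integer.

A backdoor path from B to V is any simple undirected path whose first edge points into B (i.e. leaves B via a parent).
Parents of B: {F}.
Enumerating:
  P1: B <- F <- T -> V
  P2: B <- F -> V
That exhausts the simple backdoor paths. Count: 2.

2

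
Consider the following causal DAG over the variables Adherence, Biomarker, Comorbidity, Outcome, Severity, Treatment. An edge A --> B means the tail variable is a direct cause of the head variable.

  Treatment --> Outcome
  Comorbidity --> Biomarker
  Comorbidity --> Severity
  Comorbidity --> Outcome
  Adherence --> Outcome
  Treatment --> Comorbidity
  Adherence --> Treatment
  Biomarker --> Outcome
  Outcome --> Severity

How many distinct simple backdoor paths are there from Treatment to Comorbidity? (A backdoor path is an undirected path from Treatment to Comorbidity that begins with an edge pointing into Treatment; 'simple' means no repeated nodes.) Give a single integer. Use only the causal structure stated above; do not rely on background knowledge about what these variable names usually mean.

A backdoor path from Treatment to Comorbidity is any simple undirected path whose first edge points into Treatment (i.e. leaves Treatment via a parent).
Parents of Treatment: {Adherence}.
Enumerating:
  P1: Treatment <- Adherence -> Outcome <- Comorbidity
  P2: Treatment <- Adherence -> Outcome <- Biomarker <- Comorbidity
  P3: Treatment <- Adherence -> Outcome -> Severity <- Comorbidity
That exhausts the simple backdoor paths. Count: 3.

3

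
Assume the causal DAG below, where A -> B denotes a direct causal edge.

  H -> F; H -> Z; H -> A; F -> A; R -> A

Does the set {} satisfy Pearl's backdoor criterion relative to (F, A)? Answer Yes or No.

No

Backdoor paths from F to A (paths whose first edge points into F):
  P1: F <- H -> A
Condition 1 (no descendant of F in the set): holds — descendants of F are {A}; none are in {}.
Condition 2 (every backdoor path blocked by {}):
  P1: open — no interior node is in the conditioning set.
{} does not satisfy the backdoor criterion.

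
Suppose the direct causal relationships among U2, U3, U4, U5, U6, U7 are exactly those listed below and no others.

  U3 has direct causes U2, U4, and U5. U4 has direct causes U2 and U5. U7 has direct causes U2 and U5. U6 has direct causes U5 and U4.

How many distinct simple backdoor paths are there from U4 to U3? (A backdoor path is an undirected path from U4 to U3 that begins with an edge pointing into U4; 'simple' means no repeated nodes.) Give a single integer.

4

A backdoor path from U4 to U3 is any simple undirected path whose first edge points into U4 (i.e. leaves U4 via a parent).
Parents of U4: {U2, U5}.
Enumerating:
  P1: U4 <- U5 -> U7 <- U2 -> U3
  P2: U4 <- U5 -> U3
  P3: U4 <- U2 -> U7 <- U5 -> U3
  P4: U4 <- U2 -> U3
That exhausts the simple backdoor paths. Count: 4.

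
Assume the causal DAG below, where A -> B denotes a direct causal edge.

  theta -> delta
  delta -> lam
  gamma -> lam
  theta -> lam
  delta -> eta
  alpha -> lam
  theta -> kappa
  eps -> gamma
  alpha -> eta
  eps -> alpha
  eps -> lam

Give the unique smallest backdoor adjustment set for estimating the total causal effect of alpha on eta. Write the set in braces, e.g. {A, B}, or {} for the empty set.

Variables eligible for adjustment (non-descendants of alpha, excluding alpha and eta): {delta, eps, gamma, kappa, theta}.
Backdoor paths from alpha to eta:
  P1: alpha <- eps -> gamma -> lam <- theta -> delta -> eta
  P2: alpha <- eps -> gamma -> lam <- delta -> eta
  P3: alpha <- eps -> lam <- theta -> delta -> eta
  P4: alpha <- eps -> lam <- delta -> eta
Each backdoor path contains an unconditioned collider, so every path is already blocked with the empty conditioning set:
  P1: blocked at collider lam (neither it nor any descendant is in the conditioning set).
  P2: blocked at collider lam (neither it nor any descendant is in the conditioning set).
  P3: blocked at collider lam (neither it nor any descendant is in the conditioning set).
  P4: blocked at collider lam (neither it nor any descendant is in the conditioning set).
The empty set is therefore the unique smallest valid set.

{}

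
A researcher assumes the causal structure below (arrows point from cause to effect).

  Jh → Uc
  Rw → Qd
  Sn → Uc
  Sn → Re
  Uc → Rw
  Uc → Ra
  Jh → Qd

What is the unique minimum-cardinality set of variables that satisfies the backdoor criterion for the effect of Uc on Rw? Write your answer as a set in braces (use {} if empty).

{}

Variables eligible for adjustment (non-descendants of Uc, excluding Uc and Rw): {Jh, Re, Sn}.
Backdoor paths from Uc to Rw:
  P1: Uc <- Jh -> Qd <- Rw
Each backdoor path contains an unconditioned collider, so every path is already blocked with the empty conditioning set:
  P1: blocked at collider Qd (neither it nor any descendant is in the conditioning set).
The empty set is therefore the unique smallest valid set.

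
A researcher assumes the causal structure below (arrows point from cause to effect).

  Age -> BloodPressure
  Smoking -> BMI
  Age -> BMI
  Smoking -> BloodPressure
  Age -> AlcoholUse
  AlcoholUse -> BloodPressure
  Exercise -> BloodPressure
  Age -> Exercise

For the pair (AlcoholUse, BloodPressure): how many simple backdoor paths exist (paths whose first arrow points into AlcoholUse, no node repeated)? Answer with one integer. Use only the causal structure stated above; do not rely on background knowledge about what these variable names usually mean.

3

A backdoor path from AlcoholUse to BloodPressure is any simple undirected path whose first edge points into AlcoholUse (i.e. leaves AlcoholUse via a parent).
Parents of AlcoholUse: {Age}.
Enumerating:
  P1: AlcoholUse <- Age -> BMI <- Smoking -> BloodPressure
  P2: AlcoholUse <- Age -> Exercise -> BloodPressure
  P3: AlcoholUse <- Age -> BloodPressure
That exhausts the simple backdoor paths. Count: 3.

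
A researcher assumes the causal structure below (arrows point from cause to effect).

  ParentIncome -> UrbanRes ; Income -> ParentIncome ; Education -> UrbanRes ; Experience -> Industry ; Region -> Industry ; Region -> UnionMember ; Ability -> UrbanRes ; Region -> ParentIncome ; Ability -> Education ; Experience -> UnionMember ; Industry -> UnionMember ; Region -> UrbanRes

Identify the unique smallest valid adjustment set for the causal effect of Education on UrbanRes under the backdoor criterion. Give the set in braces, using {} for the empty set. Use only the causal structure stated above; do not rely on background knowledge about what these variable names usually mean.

Variables eligible for adjustment (non-descendants of Education, excluding Education and UrbanRes): {Ability, Experience, Income, Industry, ParentIncome, Region, UnionMember}.
Backdoor paths from Education to UrbanRes:
  P1: Education <- Ability -> UrbanRes
The empty set is not sufficient: P1 (Education <- Ability -> UrbanRes) has no collider blocking it and no conditioned non-collider, so it is open.
Try {Ability}:
  P1: blocked at fork node Ability ∈ conditioning set.
{Ability} contains no descendant of Education and blocks every backdoor path.
No other singleton works — e.g. {Income} leaves P1 open — so {Ability} is the unique smallest valid adjustment set.

{Ability}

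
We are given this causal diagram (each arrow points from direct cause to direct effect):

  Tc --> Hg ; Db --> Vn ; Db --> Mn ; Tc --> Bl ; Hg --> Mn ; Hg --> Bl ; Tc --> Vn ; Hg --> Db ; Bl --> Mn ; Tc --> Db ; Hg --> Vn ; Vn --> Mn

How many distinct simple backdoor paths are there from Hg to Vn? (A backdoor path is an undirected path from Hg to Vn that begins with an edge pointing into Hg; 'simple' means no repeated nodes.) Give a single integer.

5

A backdoor path from Hg to Vn is any simple undirected path whose first edge points into Hg (i.e. leaves Hg via a parent).
Parents of Hg: {Tc}.
Enumerating:
  P1: Hg <- Tc -> Bl -> Mn <- Db -> Vn
  P2: Hg <- Tc -> Bl -> Mn <- Vn
  P3: Hg <- Tc -> Db -> Vn
  P4: Hg <- Tc -> Db -> Mn <- Vn
  P5: Hg <- Tc -> Vn
That exhausts the simple backdoor paths. Count: 5.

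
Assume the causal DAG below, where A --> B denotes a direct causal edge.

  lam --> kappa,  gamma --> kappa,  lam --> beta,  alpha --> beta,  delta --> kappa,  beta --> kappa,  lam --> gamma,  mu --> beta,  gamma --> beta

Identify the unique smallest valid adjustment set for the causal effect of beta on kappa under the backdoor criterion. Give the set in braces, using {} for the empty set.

{gamma, lam}

Variables eligible for adjustment (non-descendants of beta, excluding beta and kappa): {alpha, delta, gamma, lam, mu}.
Backdoor paths from beta to kappa:
  P1: beta <- lam -> gamma -> kappa
  P2: beta <- lam -> kappa
  P3: beta <- gamma <- lam -> kappa
  P4: beta <- gamma -> kappa
The empty set is not sufficient: P1 (beta <- lam -> gamma -> kappa) has no collider blocking it and no conditioned non-collider, so it is open.
Try {gamma, lam}:
  P1: blocked at fork node lam ∈ conditioning set.
  P2: blocked at fork node lam ∈ conditioning set.
  P3: blocked at chain node gamma ∈ conditioning set.
  P4: blocked at fork node gamma ∈ conditioning set.
{gamma, lam} contains no descendant of beta and blocks every backdoor path.
Every element of {gamma, lam} is needed (dropping gamma leaves P4 open; dropping lam leaves P2 open), so no proper subset is valid.
Among all size-2 subsets of the eligible variables, only {gamma, lam} blocks every backdoor path, so it is the unique smallest valid adjustment set.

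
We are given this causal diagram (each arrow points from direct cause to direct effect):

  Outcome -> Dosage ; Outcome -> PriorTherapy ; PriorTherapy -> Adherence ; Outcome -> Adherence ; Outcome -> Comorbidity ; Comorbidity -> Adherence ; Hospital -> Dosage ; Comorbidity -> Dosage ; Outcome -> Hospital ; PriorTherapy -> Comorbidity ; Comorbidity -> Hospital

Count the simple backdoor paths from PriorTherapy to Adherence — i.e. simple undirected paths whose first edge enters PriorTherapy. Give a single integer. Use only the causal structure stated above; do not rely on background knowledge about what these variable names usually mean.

6

A backdoor path from PriorTherapy to Adherence is any simple undirected path whose first edge points into PriorTherapy (i.e. leaves PriorTherapy via a parent).
Parents of PriorTherapy: {Outcome}.
Enumerating:
  P1: PriorTherapy <- Outcome -> Comorbidity -> Adherence
  P2: PriorTherapy <- Outcome -> Hospital <- Comorbidity -> Adherence
  P3: PriorTherapy <- Outcome -> Hospital -> Dosage <- Comorbidity -> Adherence
  P4: PriorTherapy <- Outcome -> Dosage <- Comorbidity -> Adherence
  P5: PriorTherapy <- Outcome -> Dosage <- Hospital <- Comorbidity -> Adherence
  P6: PriorTherapy <- Outcome -> Adherence
That exhausts the simple backdoor paths. Count: 6.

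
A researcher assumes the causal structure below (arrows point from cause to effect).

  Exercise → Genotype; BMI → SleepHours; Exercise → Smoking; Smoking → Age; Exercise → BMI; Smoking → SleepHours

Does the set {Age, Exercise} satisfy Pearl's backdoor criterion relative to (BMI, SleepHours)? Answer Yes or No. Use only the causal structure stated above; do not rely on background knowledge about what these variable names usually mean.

Backdoor paths from BMI to SleepHours (paths whose first edge points into BMI):
  P1: BMI <- Exercise -> Smoking -> SleepHours
Condition 1 (no descendant of BMI in the set): holds — descendants of BMI are {SleepHours}; none are in {Age, Exercise}.
Condition 2 (every backdoor path blocked by {Age, Exercise}):
  P1: blocked at fork node Exercise ∈ conditioning set.
{Age, Exercise} satisfies the backdoor criterion.

Yes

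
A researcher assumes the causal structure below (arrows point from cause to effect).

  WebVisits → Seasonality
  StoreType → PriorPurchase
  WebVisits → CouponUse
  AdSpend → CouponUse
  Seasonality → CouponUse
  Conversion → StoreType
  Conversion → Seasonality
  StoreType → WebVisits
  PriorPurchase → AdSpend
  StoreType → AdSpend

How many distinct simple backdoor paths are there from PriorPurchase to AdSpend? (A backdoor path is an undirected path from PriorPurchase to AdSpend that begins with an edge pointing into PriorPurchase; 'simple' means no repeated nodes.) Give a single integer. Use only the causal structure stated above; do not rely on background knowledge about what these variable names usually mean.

5

A backdoor path from PriorPurchase to AdSpend is any simple undirected path whose first edge points into PriorPurchase (i.e. leaves PriorPurchase via a parent).
Parents of PriorPurchase: {StoreType}.
Enumerating:
  P1: PriorPurchase <- StoreType <- Conversion -> Seasonality <- WebVisits -> CouponUse <- AdSpend
  P2: PriorPurchase <- StoreType <- Conversion -> Seasonality -> CouponUse <- AdSpend
  P3: PriorPurchase <- StoreType -> WebVisits -> Seasonality -> CouponUse <- AdSpend
  P4: PriorPurchase <- StoreType -> WebVisits -> CouponUse <- AdSpend
  P5: PriorPurchase <- StoreType -> AdSpend
That exhausts the simple backdoor paths. Count: 5.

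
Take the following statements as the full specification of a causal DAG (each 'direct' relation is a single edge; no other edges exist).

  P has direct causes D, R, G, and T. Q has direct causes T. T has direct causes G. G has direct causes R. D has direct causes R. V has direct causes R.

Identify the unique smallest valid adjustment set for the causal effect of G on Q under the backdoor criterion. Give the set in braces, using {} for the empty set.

{}

Variables eligible for adjustment (non-descendants of G, excluding G and Q): {D, R, V}.
Backdoor paths from G to Q:
  P1: G <- R -> D -> P <- T -> Q
  P2: G <- R -> P <- T -> Q
Each backdoor path contains an unconditioned collider, so every path is already blocked with the empty conditioning set:
  P1: blocked at collider P (neither it nor any descendant is in the conditioning set).
  P2: blocked at collider P (neither it nor any descendant is in the conditioning set).
The empty set is therefore the unique smallest valid set.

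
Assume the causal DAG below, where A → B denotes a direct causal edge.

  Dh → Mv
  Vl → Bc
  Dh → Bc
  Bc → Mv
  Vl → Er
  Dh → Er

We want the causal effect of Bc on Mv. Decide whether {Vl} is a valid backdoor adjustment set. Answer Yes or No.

Backdoor paths from Bc to Mv (paths whose first edge points into Bc):
  P1: Bc <- Vl -> Er <- Dh -> Mv
  P2: Bc <- Dh -> Mv
Condition 1 (no descendant of Bc in the set): holds — descendants of Bc are {Mv}; none are in {Vl}.
Condition 2 (every backdoor path blocked by {Vl}):
  P1: blocked at fork node Vl ∈ conditioning set.
  P2: open — no interior node is in the conditioning set.
{Vl} does not satisfy the backdoor criterion.

No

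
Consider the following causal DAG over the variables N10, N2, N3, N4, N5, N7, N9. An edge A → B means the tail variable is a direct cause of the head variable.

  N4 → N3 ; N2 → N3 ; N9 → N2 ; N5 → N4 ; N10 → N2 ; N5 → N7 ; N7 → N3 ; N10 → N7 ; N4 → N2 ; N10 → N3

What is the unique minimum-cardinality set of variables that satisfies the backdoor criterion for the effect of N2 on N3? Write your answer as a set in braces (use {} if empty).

Variables eligible for adjustment (non-descendants of N2, excluding N2 and N3): {N10, N4, N5, N7, N9}.
Backdoor paths from N2 to N3:
  P1: N2 <- N10 -> N7 <- N5 -> N4 -> N3
  P2: N2 <- N10 -> N7 -> N3
  P3: N2 <- N10 -> N3
  P4: N2 <- N4 <- N5 -> N7 <- N10 -> N3
  P5: N2 <- N4 <- N5 -> N7 -> N3
  P6: N2 <- N4 -> N3
The empty set is not sufficient: P2 (N2 <- N10 -> N7 -> N3) has no collider blocking it and no conditioned non-collider, so it is open.
Try {N10, N4}:
  P1: blocked at fork node N10 ∈ conditioning set.
  P2: blocked at fork node N10 ∈ conditioning set.
  P3: blocked at fork node N10 ∈ conditioning set.
  P4: blocked at chain node N4 ∈ conditioning set.
  P5: blocked at chain node N4 ∈ conditioning set.
  P6: blocked at fork node N4 ∈ conditioning set.
{N10, N4} contains no descendant of N2 and blocks every backdoor path.
Every element of {N10, N4} is needed (dropping N10 leaves P2 open; dropping N4 leaves P5 open), so no proper subset is valid.
Among all size-2 subsets of the eligible variables, only {N10, N4} blocks every backdoor path, so it is the unique smallest valid adjustment set.

{N10, N4}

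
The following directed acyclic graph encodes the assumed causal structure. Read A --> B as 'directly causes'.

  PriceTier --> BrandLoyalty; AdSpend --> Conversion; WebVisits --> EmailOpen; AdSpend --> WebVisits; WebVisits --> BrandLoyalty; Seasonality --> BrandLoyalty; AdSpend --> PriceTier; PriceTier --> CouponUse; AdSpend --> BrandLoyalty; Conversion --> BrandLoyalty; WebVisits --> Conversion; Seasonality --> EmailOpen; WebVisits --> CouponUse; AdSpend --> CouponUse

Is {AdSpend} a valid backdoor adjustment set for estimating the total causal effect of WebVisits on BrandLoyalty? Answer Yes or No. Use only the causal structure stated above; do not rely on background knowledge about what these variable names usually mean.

Yes

Backdoor paths from WebVisits to BrandLoyalty (paths whose first edge points into WebVisits):
  P1: WebVisits <- AdSpend -> Conversion -> BrandLoyalty
  P2: WebVisits <- AdSpend -> PriceTier -> BrandLoyalty
  P3: WebVisits <- AdSpend -> BrandLoyalty
  P4: WebVisits <- AdSpend -> CouponUse <- PriceTier -> BrandLoyalty
Condition 1 (no descendant of WebVisits in the set): holds — descendants of WebVisits are {BrandLoyalty, Conversion, CouponUse, EmailOpen}; none are in {AdSpend}.
Condition 2 (every backdoor path blocked by {AdSpend}):
  P1: blocked at fork node AdSpend ∈ conditioning set.
  P2: blocked at fork node AdSpend ∈ conditioning set.
  P3: blocked at fork node AdSpend ∈ conditioning set.
  P4: blocked at fork node AdSpend ∈ conditioning set.
{AdSpend} satisfies the backdoor criterion.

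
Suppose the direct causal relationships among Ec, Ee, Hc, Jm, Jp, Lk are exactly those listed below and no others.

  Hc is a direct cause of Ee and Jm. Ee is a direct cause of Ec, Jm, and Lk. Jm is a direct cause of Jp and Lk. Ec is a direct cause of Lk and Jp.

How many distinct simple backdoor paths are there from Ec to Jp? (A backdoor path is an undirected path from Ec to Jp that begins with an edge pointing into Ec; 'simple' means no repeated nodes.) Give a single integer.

3

A backdoor path from Ec to Jp is any simple undirected path whose first edge points into Ec (i.e. leaves Ec via a parent).
Parents of Ec: {Ee}.
Enumerating:
  P1: Ec <- Ee <- Hc -> Jm -> Jp
  P2: Ec <- Ee -> Jm -> Jp
  P3: Ec <- Ee -> Lk <- Jm -> Jp
That exhausts the simple backdoor paths. Count: 3.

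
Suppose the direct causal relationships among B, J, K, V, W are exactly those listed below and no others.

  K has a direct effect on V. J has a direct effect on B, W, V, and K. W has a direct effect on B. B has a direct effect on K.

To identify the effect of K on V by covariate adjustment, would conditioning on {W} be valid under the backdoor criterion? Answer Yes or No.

Backdoor paths from K to V (paths whose first edge points into K):
  P1: K <- J -> V
  P2: K <- B <- J -> V
  P3: K <- B <- W <- J -> V
Condition 1 (no descendant of K in the set): holds — descendants of K are {V}; none are in {W}.
Condition 2 (every backdoor path blocked by {W}):
  P1: open — no interior node is in the conditioning set.
  P2: open — no interior node is in the conditioning set.
  P3: blocked at chain node W ∈ conditioning set.
{W} does not satisfy the backdoor criterion.

No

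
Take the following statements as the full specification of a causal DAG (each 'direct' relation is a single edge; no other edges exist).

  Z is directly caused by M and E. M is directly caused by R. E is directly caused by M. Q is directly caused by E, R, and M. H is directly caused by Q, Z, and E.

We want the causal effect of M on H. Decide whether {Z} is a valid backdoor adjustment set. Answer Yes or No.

Backdoor paths from M to H (paths whose first edge points into M):
  P1: M <- R -> Q <- E -> Z -> H
  P2: M <- R -> Q <- E -> H
  P3: M <- R -> Q -> H
Condition 1 (no descendant of M in the set): FAILS — Z is a descendant of M.
Condition 2 (every backdoor path blocked by {Z}):
  P1: blocked at collider Q (neither it nor any descendant is in the conditioning set).
  P2: blocked at collider Q (neither it nor any descendant is in the conditioning set).
  P3: open — no interior node is in the conditioning set.
{Z} does not satisfy the backdoor criterion.

No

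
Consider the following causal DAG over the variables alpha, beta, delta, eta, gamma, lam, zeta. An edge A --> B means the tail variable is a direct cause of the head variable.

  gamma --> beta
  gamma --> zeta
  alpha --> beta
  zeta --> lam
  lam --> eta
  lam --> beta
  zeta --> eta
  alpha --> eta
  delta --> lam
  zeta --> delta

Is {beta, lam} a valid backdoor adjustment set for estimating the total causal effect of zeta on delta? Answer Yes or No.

Backdoor paths from zeta to delta (paths whose first edge points into zeta):
  P1: zeta <- gamma -> beta <- alpha -> eta <- lam <- delta
  P2: zeta <- gamma -> beta <- lam <- delta
Condition 1 (no descendant of zeta in the set): FAILS — beta and lam are descendants of zeta.
Condition 2 (every backdoor path blocked by {beta, lam}):
  P1: blocked at collider eta (neither it nor any descendant is in the conditioning set).
  P2: blocked at chain node lam ∈ conditioning set.
{beta, lam} does not satisfy the backdoor criterion.

No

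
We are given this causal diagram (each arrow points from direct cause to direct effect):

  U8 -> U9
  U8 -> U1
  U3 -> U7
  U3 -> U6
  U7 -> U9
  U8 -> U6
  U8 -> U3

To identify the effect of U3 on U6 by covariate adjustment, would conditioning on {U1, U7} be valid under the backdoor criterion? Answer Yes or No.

No

Backdoor paths from U3 to U6 (paths whose first edge points into U3):
  P1: U3 <- U8 -> U6
Condition 1 (no descendant of U3 in the set): FAILS — U7 is a descendant of U3.
Condition 2 (every backdoor path blocked by {U1, U7}):
  P1: open — no interior node is in the conditioning set.
{U1, U7} does not satisfy the backdoor criterion.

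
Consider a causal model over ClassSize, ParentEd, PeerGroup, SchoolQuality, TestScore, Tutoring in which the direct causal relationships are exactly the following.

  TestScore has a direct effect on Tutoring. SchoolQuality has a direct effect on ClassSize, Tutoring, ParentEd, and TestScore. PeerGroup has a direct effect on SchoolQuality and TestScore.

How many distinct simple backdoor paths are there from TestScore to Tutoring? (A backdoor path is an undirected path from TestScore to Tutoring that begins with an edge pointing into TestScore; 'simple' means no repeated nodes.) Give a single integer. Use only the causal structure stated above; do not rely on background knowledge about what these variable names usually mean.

A backdoor path from TestScore to Tutoring is any simple undirected path whose first edge points into TestScore (i.e. leaves TestScore via a parent).
Parents of TestScore: {PeerGroup, SchoolQuality}.
Enumerating:
  P1: TestScore <- PeerGroup -> SchoolQuality -> Tutoring
  P2: TestScore <- SchoolQuality -> Tutoring
That exhausts the simple backdoor paths. Count: 2.

2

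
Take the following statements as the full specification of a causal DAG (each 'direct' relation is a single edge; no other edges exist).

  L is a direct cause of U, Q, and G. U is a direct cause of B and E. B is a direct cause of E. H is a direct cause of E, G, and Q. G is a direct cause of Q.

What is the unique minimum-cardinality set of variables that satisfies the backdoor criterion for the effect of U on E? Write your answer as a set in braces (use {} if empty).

{}

Variables eligible for adjustment (non-descendants of U, excluding U and E): {G, H, L, Q}.
Backdoor paths from U to E:
  P1: U <- L -> G <- H -> E
  P2: U <- L -> G -> Q <- H -> E
  P3: U <- L -> Q <- H -> E
  P4: U <- L -> Q <- G <- H -> E
Each backdoor path contains an unconditioned collider, so every path is already blocked with the empty conditioning set:
  P1: blocked at collider G (neither it nor any descendant is in the conditioning set).
  P2: blocked at collider Q (neither it nor any descendant is in the conditioning set).
  P3: blocked at collider Q (neither it nor any descendant is in the conditioning set).
  P4: blocked at collider Q (neither it nor any descendant is in the conditioning set).
The empty set is therefore the unique smallest valid set.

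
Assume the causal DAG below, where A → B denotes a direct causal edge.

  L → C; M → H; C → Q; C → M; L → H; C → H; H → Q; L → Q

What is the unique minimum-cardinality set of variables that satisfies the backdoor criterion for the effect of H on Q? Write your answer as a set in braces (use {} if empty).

Variables eligible for adjustment (non-descendants of H, excluding H and Q): {C, L, M}.
Backdoor paths from H to Q:
  P1: H <- L -> C -> Q
  P2: H <- L -> Q
  P3: H <- C <- L -> Q
  P4: H <- C -> Q
  P5: H <- M <- C <- L -> Q
  P6: H <- M <- C -> Q
The empty set is not sufficient: P1 (H <- L -> C -> Q) has no collider blocking it and no conditioned non-collider, so it is open.
Try {C, L}:
  P1: blocked at fork node L ∈ conditioning set.
  P2: blocked at fork node L ∈ conditioning set.
  P3: blocked at chain node C ∈ conditioning set.
  P4: blocked at fork node C ∈ conditioning set.
  P5: blocked at chain node C ∈ conditioning set.
  P6: blocked at fork node C ∈ conditioning set.
{C, L} contains no descendant of H and blocks every backdoor path.
Every element of {C, L} is needed (dropping C leaves P4 open; dropping L leaves P2 open), so no proper subset is valid.
Among all size-2 subsets of the eligible variables, only {C, L} blocks every backdoor path, so it is the unique smallest valid adjustment set.

{C, L}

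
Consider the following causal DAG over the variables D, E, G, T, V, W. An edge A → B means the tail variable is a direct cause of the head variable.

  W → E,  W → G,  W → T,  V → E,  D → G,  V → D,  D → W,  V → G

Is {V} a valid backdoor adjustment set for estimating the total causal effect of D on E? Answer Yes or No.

Backdoor paths from D to E (paths whose first edge points into D):
  P1: D <- V -> E
  P2: D <- V -> G <- W -> E
Condition 1 (no descendant of D in the set): holds — descendants of D are {E, G, T, W}; none are in {V}.
Condition 2 (every backdoor path blocked by {V}):
  P1: blocked at fork node V ∈ conditioning set.
  P2: blocked at fork node V ∈ conditioning set.
{V} satisfies the backdoor criterion.

Yes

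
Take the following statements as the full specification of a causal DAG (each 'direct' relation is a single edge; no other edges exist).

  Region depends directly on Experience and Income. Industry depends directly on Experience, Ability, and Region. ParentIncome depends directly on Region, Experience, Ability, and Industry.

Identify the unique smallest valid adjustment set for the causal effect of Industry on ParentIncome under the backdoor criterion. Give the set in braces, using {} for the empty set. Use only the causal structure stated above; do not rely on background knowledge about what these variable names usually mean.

Variables eligible for adjustment (non-descendants of Industry, excluding Industry and ParentIncome): {Ability, Experience, Income, Region}.
Backdoor paths from Industry to ParentIncome:
  P1: Industry <- Experience -> Region -> ParentIncome
  P2: Industry <- Experience -> ParentIncome
  P3: Industry <- Ability -> ParentIncome
  P4: Industry <- Region <- Experience -> ParentIncome
  P5: Industry <- Region -> ParentIncome
The empty set is not sufficient: P1 (Industry <- Experience -> Region -> ParentIncome) has no collider blocking it and no conditioned non-collider, so it is open.
Try {Ability, Experience, Region}:
  P1: blocked at fork node Experience ∈ conditioning set.
  P2: blocked at fork node Experience ∈ conditioning set.
  P3: blocked at fork node Ability ∈ conditioning set.
  P4: blocked at chain node Region ∈ conditioning set.
  P5: blocked at fork node Region ∈ conditioning set.
{Ability, Experience, Region} contains no descendant of Industry and blocks every backdoor path.
Every element of {Ability, Experience, Region} is needed (dropping Ability leaves P3 open; dropping Experience leaves P2 open; dropping Region leaves P5 open), so no proper subset is valid.
Among all size-3 subsets of the eligible variables, only {Ability, Experience, Region} blocks every backdoor path, so it is the unique smallest valid adjustment set.

{Ability, Experience, Region}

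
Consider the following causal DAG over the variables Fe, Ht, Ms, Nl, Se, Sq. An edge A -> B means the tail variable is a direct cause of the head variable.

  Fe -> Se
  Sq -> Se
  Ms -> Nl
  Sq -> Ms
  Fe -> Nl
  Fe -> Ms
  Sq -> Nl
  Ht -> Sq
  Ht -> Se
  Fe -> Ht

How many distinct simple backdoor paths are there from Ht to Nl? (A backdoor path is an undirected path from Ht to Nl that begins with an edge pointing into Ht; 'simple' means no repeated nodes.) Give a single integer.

A backdoor path from Ht to Nl is any simple undirected path whose first edge points into Ht (i.e. leaves Ht via a parent).
Parents of Ht: {Fe}.
Enumerating:
  P1: Ht <- Fe -> Ms <- Sq -> Nl
  P2: Ht <- Fe -> Ms -> Nl
  P3: Ht <- Fe -> Nl
  P4: Ht <- Fe -> Se <- Sq -> Ms -> Nl
  P5: Ht <- Fe -> Se <- Sq -> Nl
That exhausts the simple backdoor paths. Count: 5.

5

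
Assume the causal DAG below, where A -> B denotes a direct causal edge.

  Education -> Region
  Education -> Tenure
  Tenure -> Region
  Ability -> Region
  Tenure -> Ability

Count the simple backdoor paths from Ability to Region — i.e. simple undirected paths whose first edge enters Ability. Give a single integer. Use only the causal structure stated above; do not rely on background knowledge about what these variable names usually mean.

2

A backdoor path from Ability to Region is any simple undirected path whose first edge points into Ability (i.e. leaves Ability via a parent).
Parents of Ability: {Tenure}.
Enumerating:
  P1: Ability <- Tenure <- Education -> Region
  P2: Ability <- Tenure -> Region
That exhausts the simple backdoor paths. Count: 2.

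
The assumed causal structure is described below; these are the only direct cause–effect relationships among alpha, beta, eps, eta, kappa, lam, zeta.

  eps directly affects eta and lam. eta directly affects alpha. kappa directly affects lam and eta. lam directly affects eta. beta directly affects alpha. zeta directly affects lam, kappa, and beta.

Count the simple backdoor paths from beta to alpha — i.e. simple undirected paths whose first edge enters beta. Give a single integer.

A backdoor path from beta to alpha is any simple undirected path whose first edge points into beta (i.e. leaves beta via a parent).
Parents of beta: {zeta}.
Enumerating:
  P1: beta <- zeta -> kappa -> lam <- eps -> eta -> alpha
  P2: beta <- zeta -> kappa -> lam -> eta -> alpha
  P3: beta <- zeta -> kappa -> eta -> alpha
  P4: beta <- zeta -> lam <- eps -> eta -> alpha
  P5: beta <- zeta -> lam <- kappa -> eta -> alpha
  P6: beta <- zeta -> lam -> eta -> alpha
That exhausts the simple backdoor paths. Count: 6.

6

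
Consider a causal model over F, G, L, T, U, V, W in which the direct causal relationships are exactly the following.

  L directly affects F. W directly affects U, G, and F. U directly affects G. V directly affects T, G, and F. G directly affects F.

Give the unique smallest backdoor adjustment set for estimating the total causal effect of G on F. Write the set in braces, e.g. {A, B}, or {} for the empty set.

{V, W}

Variables eligible for adjustment (non-descendants of G, excluding G and F): {L, T, U, V, W}.
Backdoor paths from G to F:
  P1: G <- W -> F
  P2: G <- U <- W -> F
  P3: G <- V -> F
The empty set is not sufficient: P1 (G <- W -> F) has no collider blocking it and no conditioned non-collider, so it is open.
Try {V, W}:
  P1: blocked at fork node W ∈ conditioning set.
  P2: blocked at fork node W ∈ conditioning set.
  P3: blocked at fork node V ∈ conditioning set.
{V, W} contains no descendant of G and blocks every backdoor path.
Every element of {V, W} is needed (dropping V leaves P3 open; dropping W leaves P1 open), so no proper subset is valid.
Among all size-2 subsets of the eligible variables, only {V, W} blocks every backdoor path, so it is the unique smallest valid adjustment set.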